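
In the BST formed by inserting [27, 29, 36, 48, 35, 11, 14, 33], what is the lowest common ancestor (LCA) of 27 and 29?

Tree insertion order: [27, 29, 36, 48, 35, 11, 14, 33]
Tree (level-order array): [27, 11, 29, None, 14, None, 36, None, None, 35, 48, 33]
In a BST, the LCA of p=27, q=29 is the first node v on the
root-to-leaf path with p <= v <= q (go left if both < v, right if both > v).
Walk from root:
  at 27: 27 <= 27 <= 29, this is the LCA
LCA = 27


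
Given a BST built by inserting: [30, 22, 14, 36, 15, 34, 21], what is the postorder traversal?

Tree insertion order: [30, 22, 14, 36, 15, 34, 21]
Tree (level-order array): [30, 22, 36, 14, None, 34, None, None, 15, None, None, None, 21]
Postorder traversal: [21, 15, 14, 22, 34, 36, 30]


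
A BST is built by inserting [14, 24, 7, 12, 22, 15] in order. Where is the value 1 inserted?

Starting tree (level order): [14, 7, 24, None, 12, 22, None, None, None, 15]
Insertion path: 14 -> 7
Result: insert 1 as left child of 7
Final tree (level order): [14, 7, 24, 1, 12, 22, None, None, None, None, None, 15]


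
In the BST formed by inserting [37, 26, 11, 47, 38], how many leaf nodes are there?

Tree built from: [37, 26, 11, 47, 38]
Tree (level-order array): [37, 26, 47, 11, None, 38]
Rule: A leaf has 0 children.
Per-node child counts:
  node 37: 2 child(ren)
  node 26: 1 child(ren)
  node 11: 0 child(ren)
  node 47: 1 child(ren)
  node 38: 0 child(ren)
Matching nodes: [11, 38]
Count of leaf nodes: 2


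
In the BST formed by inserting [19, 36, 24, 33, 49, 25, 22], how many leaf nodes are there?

Tree built from: [19, 36, 24, 33, 49, 25, 22]
Tree (level-order array): [19, None, 36, 24, 49, 22, 33, None, None, None, None, 25]
Rule: A leaf has 0 children.
Per-node child counts:
  node 19: 1 child(ren)
  node 36: 2 child(ren)
  node 24: 2 child(ren)
  node 22: 0 child(ren)
  node 33: 1 child(ren)
  node 25: 0 child(ren)
  node 49: 0 child(ren)
Matching nodes: [22, 25, 49]
Count of leaf nodes: 3


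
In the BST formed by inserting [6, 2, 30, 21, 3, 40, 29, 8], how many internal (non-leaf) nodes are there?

Tree built from: [6, 2, 30, 21, 3, 40, 29, 8]
Tree (level-order array): [6, 2, 30, None, 3, 21, 40, None, None, 8, 29]
Rule: An internal node has at least one child.
Per-node child counts:
  node 6: 2 child(ren)
  node 2: 1 child(ren)
  node 3: 0 child(ren)
  node 30: 2 child(ren)
  node 21: 2 child(ren)
  node 8: 0 child(ren)
  node 29: 0 child(ren)
  node 40: 0 child(ren)
Matching nodes: [6, 2, 30, 21]
Count of internal (non-leaf) nodes: 4


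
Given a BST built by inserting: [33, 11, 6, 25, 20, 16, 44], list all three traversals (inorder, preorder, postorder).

Tree insertion order: [33, 11, 6, 25, 20, 16, 44]
Tree (level-order array): [33, 11, 44, 6, 25, None, None, None, None, 20, None, 16]
Inorder (L, root, R): [6, 11, 16, 20, 25, 33, 44]
Preorder (root, L, R): [33, 11, 6, 25, 20, 16, 44]
Postorder (L, R, root): [6, 16, 20, 25, 11, 44, 33]


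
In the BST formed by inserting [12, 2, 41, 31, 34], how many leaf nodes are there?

Tree built from: [12, 2, 41, 31, 34]
Tree (level-order array): [12, 2, 41, None, None, 31, None, None, 34]
Rule: A leaf has 0 children.
Per-node child counts:
  node 12: 2 child(ren)
  node 2: 0 child(ren)
  node 41: 1 child(ren)
  node 31: 1 child(ren)
  node 34: 0 child(ren)
Matching nodes: [2, 34]
Count of leaf nodes: 2


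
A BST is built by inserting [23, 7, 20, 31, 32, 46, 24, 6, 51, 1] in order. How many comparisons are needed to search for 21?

Search path for 21: 23 -> 7 -> 20
Found: False
Comparisons: 3


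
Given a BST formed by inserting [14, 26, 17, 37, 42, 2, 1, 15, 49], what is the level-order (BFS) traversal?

Tree insertion order: [14, 26, 17, 37, 42, 2, 1, 15, 49]
Tree (level-order array): [14, 2, 26, 1, None, 17, 37, None, None, 15, None, None, 42, None, None, None, 49]
BFS from the root, enqueuing left then right child of each popped node:
  queue [14] -> pop 14, enqueue [2, 26], visited so far: [14]
  queue [2, 26] -> pop 2, enqueue [1], visited so far: [14, 2]
  queue [26, 1] -> pop 26, enqueue [17, 37], visited so far: [14, 2, 26]
  queue [1, 17, 37] -> pop 1, enqueue [none], visited so far: [14, 2, 26, 1]
  queue [17, 37] -> pop 17, enqueue [15], visited so far: [14, 2, 26, 1, 17]
  queue [37, 15] -> pop 37, enqueue [42], visited so far: [14, 2, 26, 1, 17, 37]
  queue [15, 42] -> pop 15, enqueue [none], visited so far: [14, 2, 26, 1, 17, 37, 15]
  queue [42] -> pop 42, enqueue [49], visited so far: [14, 2, 26, 1, 17, 37, 15, 42]
  queue [49] -> pop 49, enqueue [none], visited so far: [14, 2, 26, 1, 17, 37, 15, 42, 49]
Result: [14, 2, 26, 1, 17, 37, 15, 42, 49]


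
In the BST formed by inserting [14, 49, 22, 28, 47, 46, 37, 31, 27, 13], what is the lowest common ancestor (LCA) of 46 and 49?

Tree insertion order: [14, 49, 22, 28, 47, 46, 37, 31, 27, 13]
Tree (level-order array): [14, 13, 49, None, None, 22, None, None, 28, 27, 47, None, None, 46, None, 37, None, 31]
In a BST, the LCA of p=46, q=49 is the first node v on the
root-to-leaf path with p <= v <= q (go left if both < v, right if both > v).
Walk from root:
  at 14: both 46 and 49 > 14, go right
  at 49: 46 <= 49 <= 49, this is the LCA
LCA = 49


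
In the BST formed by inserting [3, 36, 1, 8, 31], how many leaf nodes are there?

Tree built from: [3, 36, 1, 8, 31]
Tree (level-order array): [3, 1, 36, None, None, 8, None, None, 31]
Rule: A leaf has 0 children.
Per-node child counts:
  node 3: 2 child(ren)
  node 1: 0 child(ren)
  node 36: 1 child(ren)
  node 8: 1 child(ren)
  node 31: 0 child(ren)
Matching nodes: [1, 31]
Count of leaf nodes: 2


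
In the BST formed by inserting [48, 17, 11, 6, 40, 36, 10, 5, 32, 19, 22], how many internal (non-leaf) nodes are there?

Tree built from: [48, 17, 11, 6, 40, 36, 10, 5, 32, 19, 22]
Tree (level-order array): [48, 17, None, 11, 40, 6, None, 36, None, 5, 10, 32, None, None, None, None, None, 19, None, None, 22]
Rule: An internal node has at least one child.
Per-node child counts:
  node 48: 1 child(ren)
  node 17: 2 child(ren)
  node 11: 1 child(ren)
  node 6: 2 child(ren)
  node 5: 0 child(ren)
  node 10: 0 child(ren)
  node 40: 1 child(ren)
  node 36: 1 child(ren)
  node 32: 1 child(ren)
  node 19: 1 child(ren)
  node 22: 0 child(ren)
Matching nodes: [48, 17, 11, 6, 40, 36, 32, 19]
Count of internal (non-leaf) nodes: 8


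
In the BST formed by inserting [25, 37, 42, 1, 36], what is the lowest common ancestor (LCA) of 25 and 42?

Tree insertion order: [25, 37, 42, 1, 36]
Tree (level-order array): [25, 1, 37, None, None, 36, 42]
In a BST, the LCA of p=25, q=42 is the first node v on the
root-to-leaf path with p <= v <= q (go left if both < v, right if both > v).
Walk from root:
  at 25: 25 <= 25 <= 42, this is the LCA
LCA = 25


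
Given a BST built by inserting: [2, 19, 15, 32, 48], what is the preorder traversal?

Tree insertion order: [2, 19, 15, 32, 48]
Tree (level-order array): [2, None, 19, 15, 32, None, None, None, 48]
Preorder traversal: [2, 19, 15, 32, 48]


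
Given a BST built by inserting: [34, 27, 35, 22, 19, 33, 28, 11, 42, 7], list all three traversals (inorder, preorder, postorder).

Tree insertion order: [34, 27, 35, 22, 19, 33, 28, 11, 42, 7]
Tree (level-order array): [34, 27, 35, 22, 33, None, 42, 19, None, 28, None, None, None, 11, None, None, None, 7]
Inorder (L, root, R): [7, 11, 19, 22, 27, 28, 33, 34, 35, 42]
Preorder (root, L, R): [34, 27, 22, 19, 11, 7, 33, 28, 35, 42]
Postorder (L, R, root): [7, 11, 19, 22, 28, 33, 27, 42, 35, 34]


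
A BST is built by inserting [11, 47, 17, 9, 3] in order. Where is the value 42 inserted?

Starting tree (level order): [11, 9, 47, 3, None, 17]
Insertion path: 11 -> 47 -> 17
Result: insert 42 as right child of 17
Final tree (level order): [11, 9, 47, 3, None, 17, None, None, None, None, 42]


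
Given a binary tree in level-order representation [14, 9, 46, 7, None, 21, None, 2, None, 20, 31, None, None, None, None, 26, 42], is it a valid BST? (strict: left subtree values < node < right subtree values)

Level-order array: [14, 9, 46, 7, None, 21, None, 2, None, 20, 31, None, None, None, None, 26, 42]
Validate using subtree bounds (lo, hi): at each node, require lo < value < hi,
then recurse left with hi=value and right with lo=value.
Preorder trace (stopping at first violation):
  at node 14 with bounds (-inf, +inf): OK
  at node 9 with bounds (-inf, 14): OK
  at node 7 with bounds (-inf, 9): OK
  at node 2 with bounds (-inf, 7): OK
  at node 46 with bounds (14, +inf): OK
  at node 21 with bounds (14, 46): OK
  at node 20 with bounds (14, 21): OK
  at node 31 with bounds (21, 46): OK
  at node 26 with bounds (21, 31): OK
  at node 42 with bounds (31, 46): OK
No violation found at any node.
Result: Valid BST


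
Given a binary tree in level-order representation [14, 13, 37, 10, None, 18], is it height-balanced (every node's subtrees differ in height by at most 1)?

Tree (level-order array): [14, 13, 37, 10, None, 18]
Definition: a tree is height-balanced if, at every node, |h(left) - h(right)| <= 1 (empty subtree has height -1).
Bottom-up per-node check:
  node 10: h_left=-1, h_right=-1, diff=0 [OK], height=0
  node 13: h_left=0, h_right=-1, diff=1 [OK], height=1
  node 18: h_left=-1, h_right=-1, diff=0 [OK], height=0
  node 37: h_left=0, h_right=-1, diff=1 [OK], height=1
  node 14: h_left=1, h_right=1, diff=0 [OK], height=2
All nodes satisfy the balance condition.
Result: Balanced


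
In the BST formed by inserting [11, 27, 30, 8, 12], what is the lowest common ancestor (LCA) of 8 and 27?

Tree insertion order: [11, 27, 30, 8, 12]
Tree (level-order array): [11, 8, 27, None, None, 12, 30]
In a BST, the LCA of p=8, q=27 is the first node v on the
root-to-leaf path with p <= v <= q (go left if both < v, right if both > v).
Walk from root:
  at 11: 8 <= 11 <= 27, this is the LCA
LCA = 11


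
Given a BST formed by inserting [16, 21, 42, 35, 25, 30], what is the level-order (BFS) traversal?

Tree insertion order: [16, 21, 42, 35, 25, 30]
Tree (level-order array): [16, None, 21, None, 42, 35, None, 25, None, None, 30]
BFS from the root, enqueuing left then right child of each popped node:
  queue [16] -> pop 16, enqueue [21], visited so far: [16]
  queue [21] -> pop 21, enqueue [42], visited so far: [16, 21]
  queue [42] -> pop 42, enqueue [35], visited so far: [16, 21, 42]
  queue [35] -> pop 35, enqueue [25], visited so far: [16, 21, 42, 35]
  queue [25] -> pop 25, enqueue [30], visited so far: [16, 21, 42, 35, 25]
  queue [30] -> pop 30, enqueue [none], visited so far: [16, 21, 42, 35, 25, 30]
Result: [16, 21, 42, 35, 25, 30]


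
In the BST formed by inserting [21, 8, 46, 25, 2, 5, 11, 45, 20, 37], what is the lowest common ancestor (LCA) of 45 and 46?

Tree insertion order: [21, 8, 46, 25, 2, 5, 11, 45, 20, 37]
Tree (level-order array): [21, 8, 46, 2, 11, 25, None, None, 5, None, 20, None, 45, None, None, None, None, 37]
In a BST, the LCA of p=45, q=46 is the first node v on the
root-to-leaf path with p <= v <= q (go left if both < v, right if both > v).
Walk from root:
  at 21: both 45 and 46 > 21, go right
  at 46: 45 <= 46 <= 46, this is the LCA
LCA = 46


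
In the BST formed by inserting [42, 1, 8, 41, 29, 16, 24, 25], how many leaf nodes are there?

Tree built from: [42, 1, 8, 41, 29, 16, 24, 25]
Tree (level-order array): [42, 1, None, None, 8, None, 41, 29, None, 16, None, None, 24, None, 25]
Rule: A leaf has 0 children.
Per-node child counts:
  node 42: 1 child(ren)
  node 1: 1 child(ren)
  node 8: 1 child(ren)
  node 41: 1 child(ren)
  node 29: 1 child(ren)
  node 16: 1 child(ren)
  node 24: 1 child(ren)
  node 25: 0 child(ren)
Matching nodes: [25]
Count of leaf nodes: 1


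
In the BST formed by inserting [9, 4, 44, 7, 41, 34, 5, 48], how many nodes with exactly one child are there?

Tree built from: [9, 4, 44, 7, 41, 34, 5, 48]
Tree (level-order array): [9, 4, 44, None, 7, 41, 48, 5, None, 34]
Rule: These are nodes with exactly 1 non-null child.
Per-node child counts:
  node 9: 2 child(ren)
  node 4: 1 child(ren)
  node 7: 1 child(ren)
  node 5: 0 child(ren)
  node 44: 2 child(ren)
  node 41: 1 child(ren)
  node 34: 0 child(ren)
  node 48: 0 child(ren)
Matching nodes: [4, 7, 41]
Count of nodes with exactly one child: 3


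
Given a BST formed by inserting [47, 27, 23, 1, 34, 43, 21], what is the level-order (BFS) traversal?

Tree insertion order: [47, 27, 23, 1, 34, 43, 21]
Tree (level-order array): [47, 27, None, 23, 34, 1, None, None, 43, None, 21]
BFS from the root, enqueuing left then right child of each popped node:
  queue [47] -> pop 47, enqueue [27], visited so far: [47]
  queue [27] -> pop 27, enqueue [23, 34], visited so far: [47, 27]
  queue [23, 34] -> pop 23, enqueue [1], visited so far: [47, 27, 23]
  queue [34, 1] -> pop 34, enqueue [43], visited so far: [47, 27, 23, 34]
  queue [1, 43] -> pop 1, enqueue [21], visited so far: [47, 27, 23, 34, 1]
  queue [43, 21] -> pop 43, enqueue [none], visited so far: [47, 27, 23, 34, 1, 43]
  queue [21] -> pop 21, enqueue [none], visited so far: [47, 27, 23, 34, 1, 43, 21]
Result: [47, 27, 23, 34, 1, 43, 21]


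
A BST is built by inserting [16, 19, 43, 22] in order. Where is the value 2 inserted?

Starting tree (level order): [16, None, 19, None, 43, 22]
Insertion path: 16
Result: insert 2 as left child of 16
Final tree (level order): [16, 2, 19, None, None, None, 43, 22]


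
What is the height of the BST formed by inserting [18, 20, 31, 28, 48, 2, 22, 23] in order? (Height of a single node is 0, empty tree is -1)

Insertion order: [18, 20, 31, 28, 48, 2, 22, 23]
Tree (level-order array): [18, 2, 20, None, None, None, 31, 28, 48, 22, None, None, None, None, 23]
Compute height bottom-up (empty subtree = -1):
  height(2) = 1 + max(-1, -1) = 0
  height(23) = 1 + max(-1, -1) = 0
  height(22) = 1 + max(-1, 0) = 1
  height(28) = 1 + max(1, -1) = 2
  height(48) = 1 + max(-1, -1) = 0
  height(31) = 1 + max(2, 0) = 3
  height(20) = 1 + max(-1, 3) = 4
  height(18) = 1 + max(0, 4) = 5
Height = 5


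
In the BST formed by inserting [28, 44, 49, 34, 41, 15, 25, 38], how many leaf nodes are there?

Tree built from: [28, 44, 49, 34, 41, 15, 25, 38]
Tree (level-order array): [28, 15, 44, None, 25, 34, 49, None, None, None, 41, None, None, 38]
Rule: A leaf has 0 children.
Per-node child counts:
  node 28: 2 child(ren)
  node 15: 1 child(ren)
  node 25: 0 child(ren)
  node 44: 2 child(ren)
  node 34: 1 child(ren)
  node 41: 1 child(ren)
  node 38: 0 child(ren)
  node 49: 0 child(ren)
Matching nodes: [25, 38, 49]
Count of leaf nodes: 3


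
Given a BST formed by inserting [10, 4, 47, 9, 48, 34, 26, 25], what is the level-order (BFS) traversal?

Tree insertion order: [10, 4, 47, 9, 48, 34, 26, 25]
Tree (level-order array): [10, 4, 47, None, 9, 34, 48, None, None, 26, None, None, None, 25]
BFS from the root, enqueuing left then right child of each popped node:
  queue [10] -> pop 10, enqueue [4, 47], visited so far: [10]
  queue [4, 47] -> pop 4, enqueue [9], visited so far: [10, 4]
  queue [47, 9] -> pop 47, enqueue [34, 48], visited so far: [10, 4, 47]
  queue [9, 34, 48] -> pop 9, enqueue [none], visited so far: [10, 4, 47, 9]
  queue [34, 48] -> pop 34, enqueue [26], visited so far: [10, 4, 47, 9, 34]
  queue [48, 26] -> pop 48, enqueue [none], visited so far: [10, 4, 47, 9, 34, 48]
  queue [26] -> pop 26, enqueue [25], visited so far: [10, 4, 47, 9, 34, 48, 26]
  queue [25] -> pop 25, enqueue [none], visited so far: [10, 4, 47, 9, 34, 48, 26, 25]
Result: [10, 4, 47, 9, 34, 48, 26, 25]


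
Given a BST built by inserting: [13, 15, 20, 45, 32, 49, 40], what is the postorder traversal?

Tree insertion order: [13, 15, 20, 45, 32, 49, 40]
Tree (level-order array): [13, None, 15, None, 20, None, 45, 32, 49, None, 40]
Postorder traversal: [40, 32, 49, 45, 20, 15, 13]


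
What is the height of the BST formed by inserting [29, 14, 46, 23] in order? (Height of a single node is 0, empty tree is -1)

Insertion order: [29, 14, 46, 23]
Tree (level-order array): [29, 14, 46, None, 23]
Compute height bottom-up (empty subtree = -1):
  height(23) = 1 + max(-1, -1) = 0
  height(14) = 1 + max(-1, 0) = 1
  height(46) = 1 + max(-1, -1) = 0
  height(29) = 1 + max(1, 0) = 2
Height = 2


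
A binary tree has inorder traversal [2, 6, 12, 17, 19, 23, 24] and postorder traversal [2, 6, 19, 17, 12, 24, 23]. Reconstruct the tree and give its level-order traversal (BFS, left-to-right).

Inorder:   [2, 6, 12, 17, 19, 23, 24]
Postorder: [2, 6, 19, 17, 12, 24, 23]
Algorithm: postorder visits root last, so walk postorder right-to-left;
each value is the root of the current inorder slice — split it at that
value, recurse on the right subtree first, then the left.
Recursive splits:
  root=23; inorder splits into left=[2, 6, 12, 17, 19], right=[24]
  root=24; inorder splits into left=[], right=[]
  root=12; inorder splits into left=[2, 6], right=[17, 19]
  root=17; inorder splits into left=[], right=[19]
  root=19; inorder splits into left=[], right=[]
  root=6; inorder splits into left=[2], right=[]
  root=2; inorder splits into left=[], right=[]
Reconstructed level-order: [23, 12, 24, 6, 17, 2, 19]


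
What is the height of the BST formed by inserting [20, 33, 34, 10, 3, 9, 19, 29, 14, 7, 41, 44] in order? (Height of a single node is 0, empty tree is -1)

Insertion order: [20, 33, 34, 10, 3, 9, 19, 29, 14, 7, 41, 44]
Tree (level-order array): [20, 10, 33, 3, 19, 29, 34, None, 9, 14, None, None, None, None, 41, 7, None, None, None, None, 44]
Compute height bottom-up (empty subtree = -1):
  height(7) = 1 + max(-1, -1) = 0
  height(9) = 1 + max(0, -1) = 1
  height(3) = 1 + max(-1, 1) = 2
  height(14) = 1 + max(-1, -1) = 0
  height(19) = 1 + max(0, -1) = 1
  height(10) = 1 + max(2, 1) = 3
  height(29) = 1 + max(-1, -1) = 0
  height(44) = 1 + max(-1, -1) = 0
  height(41) = 1 + max(-1, 0) = 1
  height(34) = 1 + max(-1, 1) = 2
  height(33) = 1 + max(0, 2) = 3
  height(20) = 1 + max(3, 3) = 4
Height = 4


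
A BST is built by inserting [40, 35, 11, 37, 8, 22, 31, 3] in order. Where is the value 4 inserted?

Starting tree (level order): [40, 35, None, 11, 37, 8, 22, None, None, 3, None, None, 31]
Insertion path: 40 -> 35 -> 11 -> 8 -> 3
Result: insert 4 as right child of 3
Final tree (level order): [40, 35, None, 11, 37, 8, 22, None, None, 3, None, None, 31, None, 4]


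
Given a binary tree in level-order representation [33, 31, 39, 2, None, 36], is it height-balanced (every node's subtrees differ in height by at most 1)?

Tree (level-order array): [33, 31, 39, 2, None, 36]
Definition: a tree is height-balanced if, at every node, |h(left) - h(right)| <= 1 (empty subtree has height -1).
Bottom-up per-node check:
  node 2: h_left=-1, h_right=-1, diff=0 [OK], height=0
  node 31: h_left=0, h_right=-1, diff=1 [OK], height=1
  node 36: h_left=-1, h_right=-1, diff=0 [OK], height=0
  node 39: h_left=0, h_right=-1, diff=1 [OK], height=1
  node 33: h_left=1, h_right=1, diff=0 [OK], height=2
All nodes satisfy the balance condition.
Result: Balanced


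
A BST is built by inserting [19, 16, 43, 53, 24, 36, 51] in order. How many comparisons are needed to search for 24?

Search path for 24: 19 -> 43 -> 24
Found: True
Comparisons: 3


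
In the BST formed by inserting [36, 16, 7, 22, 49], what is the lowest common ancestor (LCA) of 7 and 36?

Tree insertion order: [36, 16, 7, 22, 49]
Tree (level-order array): [36, 16, 49, 7, 22]
In a BST, the LCA of p=7, q=36 is the first node v on the
root-to-leaf path with p <= v <= q (go left if both < v, right if both > v).
Walk from root:
  at 36: 7 <= 36 <= 36, this is the LCA
LCA = 36


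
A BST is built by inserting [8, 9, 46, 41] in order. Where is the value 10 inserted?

Starting tree (level order): [8, None, 9, None, 46, 41]
Insertion path: 8 -> 9 -> 46 -> 41
Result: insert 10 as left child of 41
Final tree (level order): [8, None, 9, None, 46, 41, None, 10]


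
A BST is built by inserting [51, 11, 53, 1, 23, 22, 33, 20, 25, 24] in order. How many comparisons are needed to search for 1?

Search path for 1: 51 -> 11 -> 1
Found: True
Comparisons: 3


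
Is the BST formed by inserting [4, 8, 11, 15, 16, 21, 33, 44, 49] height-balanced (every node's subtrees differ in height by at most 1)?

Tree (level-order array): [4, None, 8, None, 11, None, 15, None, 16, None, 21, None, 33, None, 44, None, 49]
Definition: a tree is height-balanced if, at every node, |h(left) - h(right)| <= 1 (empty subtree has height -1).
Bottom-up per-node check:
  node 49: h_left=-1, h_right=-1, diff=0 [OK], height=0
  node 44: h_left=-1, h_right=0, diff=1 [OK], height=1
  node 33: h_left=-1, h_right=1, diff=2 [FAIL (|-1-1|=2 > 1)], height=2
  node 21: h_left=-1, h_right=2, diff=3 [FAIL (|-1-2|=3 > 1)], height=3
  node 16: h_left=-1, h_right=3, diff=4 [FAIL (|-1-3|=4 > 1)], height=4
  node 15: h_left=-1, h_right=4, diff=5 [FAIL (|-1-4|=5 > 1)], height=5
  node 11: h_left=-1, h_right=5, diff=6 [FAIL (|-1-5|=6 > 1)], height=6
  node 8: h_left=-1, h_right=6, diff=7 [FAIL (|-1-6|=7 > 1)], height=7
  node 4: h_left=-1, h_right=7, diff=8 [FAIL (|-1-7|=8 > 1)], height=8
Node 33 violates the condition: |-1 - 1| = 2 > 1.
Result: Not balanced


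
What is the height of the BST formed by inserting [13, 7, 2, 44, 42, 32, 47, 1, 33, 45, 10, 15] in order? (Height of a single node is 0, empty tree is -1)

Insertion order: [13, 7, 2, 44, 42, 32, 47, 1, 33, 45, 10, 15]
Tree (level-order array): [13, 7, 44, 2, 10, 42, 47, 1, None, None, None, 32, None, 45, None, None, None, 15, 33]
Compute height bottom-up (empty subtree = -1):
  height(1) = 1 + max(-1, -1) = 0
  height(2) = 1 + max(0, -1) = 1
  height(10) = 1 + max(-1, -1) = 0
  height(7) = 1 + max(1, 0) = 2
  height(15) = 1 + max(-1, -1) = 0
  height(33) = 1 + max(-1, -1) = 0
  height(32) = 1 + max(0, 0) = 1
  height(42) = 1 + max(1, -1) = 2
  height(45) = 1 + max(-1, -1) = 0
  height(47) = 1 + max(0, -1) = 1
  height(44) = 1 + max(2, 1) = 3
  height(13) = 1 + max(2, 3) = 4
Height = 4


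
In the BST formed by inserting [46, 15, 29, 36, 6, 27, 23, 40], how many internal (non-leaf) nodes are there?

Tree built from: [46, 15, 29, 36, 6, 27, 23, 40]
Tree (level-order array): [46, 15, None, 6, 29, None, None, 27, 36, 23, None, None, 40]
Rule: An internal node has at least one child.
Per-node child counts:
  node 46: 1 child(ren)
  node 15: 2 child(ren)
  node 6: 0 child(ren)
  node 29: 2 child(ren)
  node 27: 1 child(ren)
  node 23: 0 child(ren)
  node 36: 1 child(ren)
  node 40: 0 child(ren)
Matching nodes: [46, 15, 29, 27, 36]
Count of internal (non-leaf) nodes: 5


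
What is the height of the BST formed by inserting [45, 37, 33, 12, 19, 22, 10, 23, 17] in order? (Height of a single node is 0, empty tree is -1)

Insertion order: [45, 37, 33, 12, 19, 22, 10, 23, 17]
Tree (level-order array): [45, 37, None, 33, None, 12, None, 10, 19, None, None, 17, 22, None, None, None, 23]
Compute height bottom-up (empty subtree = -1):
  height(10) = 1 + max(-1, -1) = 0
  height(17) = 1 + max(-1, -1) = 0
  height(23) = 1 + max(-1, -1) = 0
  height(22) = 1 + max(-1, 0) = 1
  height(19) = 1 + max(0, 1) = 2
  height(12) = 1 + max(0, 2) = 3
  height(33) = 1 + max(3, -1) = 4
  height(37) = 1 + max(4, -1) = 5
  height(45) = 1 + max(5, -1) = 6
Height = 6


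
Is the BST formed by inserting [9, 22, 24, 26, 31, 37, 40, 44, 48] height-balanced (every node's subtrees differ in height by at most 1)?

Tree (level-order array): [9, None, 22, None, 24, None, 26, None, 31, None, 37, None, 40, None, 44, None, 48]
Definition: a tree is height-balanced if, at every node, |h(left) - h(right)| <= 1 (empty subtree has height -1).
Bottom-up per-node check:
  node 48: h_left=-1, h_right=-1, diff=0 [OK], height=0
  node 44: h_left=-1, h_right=0, diff=1 [OK], height=1
  node 40: h_left=-1, h_right=1, diff=2 [FAIL (|-1-1|=2 > 1)], height=2
  node 37: h_left=-1, h_right=2, diff=3 [FAIL (|-1-2|=3 > 1)], height=3
  node 31: h_left=-1, h_right=3, diff=4 [FAIL (|-1-3|=4 > 1)], height=4
  node 26: h_left=-1, h_right=4, diff=5 [FAIL (|-1-4|=5 > 1)], height=5
  node 24: h_left=-1, h_right=5, diff=6 [FAIL (|-1-5|=6 > 1)], height=6
  node 22: h_left=-1, h_right=6, diff=7 [FAIL (|-1-6|=7 > 1)], height=7
  node 9: h_left=-1, h_right=7, diff=8 [FAIL (|-1-7|=8 > 1)], height=8
Node 40 violates the condition: |-1 - 1| = 2 > 1.
Result: Not balanced


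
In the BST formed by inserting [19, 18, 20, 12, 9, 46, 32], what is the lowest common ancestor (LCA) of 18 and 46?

Tree insertion order: [19, 18, 20, 12, 9, 46, 32]
Tree (level-order array): [19, 18, 20, 12, None, None, 46, 9, None, 32]
In a BST, the LCA of p=18, q=46 is the first node v on the
root-to-leaf path with p <= v <= q (go left if both < v, right if both > v).
Walk from root:
  at 19: 18 <= 19 <= 46, this is the LCA
LCA = 19


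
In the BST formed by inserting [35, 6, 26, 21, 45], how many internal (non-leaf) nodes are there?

Tree built from: [35, 6, 26, 21, 45]
Tree (level-order array): [35, 6, 45, None, 26, None, None, 21]
Rule: An internal node has at least one child.
Per-node child counts:
  node 35: 2 child(ren)
  node 6: 1 child(ren)
  node 26: 1 child(ren)
  node 21: 0 child(ren)
  node 45: 0 child(ren)
Matching nodes: [35, 6, 26]
Count of internal (non-leaf) nodes: 3


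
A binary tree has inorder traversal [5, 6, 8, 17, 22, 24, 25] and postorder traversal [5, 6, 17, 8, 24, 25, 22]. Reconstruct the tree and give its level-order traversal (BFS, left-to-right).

Inorder:   [5, 6, 8, 17, 22, 24, 25]
Postorder: [5, 6, 17, 8, 24, 25, 22]
Algorithm: postorder visits root last, so walk postorder right-to-left;
each value is the root of the current inorder slice — split it at that
value, recurse on the right subtree first, then the left.
Recursive splits:
  root=22; inorder splits into left=[5, 6, 8, 17], right=[24, 25]
  root=25; inorder splits into left=[24], right=[]
  root=24; inorder splits into left=[], right=[]
  root=8; inorder splits into left=[5, 6], right=[17]
  root=17; inorder splits into left=[], right=[]
  root=6; inorder splits into left=[5], right=[]
  root=5; inorder splits into left=[], right=[]
Reconstructed level-order: [22, 8, 25, 6, 17, 24, 5]


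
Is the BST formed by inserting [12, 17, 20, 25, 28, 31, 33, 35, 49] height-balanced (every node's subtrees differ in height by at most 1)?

Tree (level-order array): [12, None, 17, None, 20, None, 25, None, 28, None, 31, None, 33, None, 35, None, 49]
Definition: a tree is height-balanced if, at every node, |h(left) - h(right)| <= 1 (empty subtree has height -1).
Bottom-up per-node check:
  node 49: h_left=-1, h_right=-1, diff=0 [OK], height=0
  node 35: h_left=-1, h_right=0, diff=1 [OK], height=1
  node 33: h_left=-1, h_right=1, diff=2 [FAIL (|-1-1|=2 > 1)], height=2
  node 31: h_left=-1, h_right=2, diff=3 [FAIL (|-1-2|=3 > 1)], height=3
  node 28: h_left=-1, h_right=3, diff=4 [FAIL (|-1-3|=4 > 1)], height=4
  node 25: h_left=-1, h_right=4, diff=5 [FAIL (|-1-4|=5 > 1)], height=5
  node 20: h_left=-1, h_right=5, diff=6 [FAIL (|-1-5|=6 > 1)], height=6
  node 17: h_left=-1, h_right=6, diff=7 [FAIL (|-1-6|=7 > 1)], height=7
  node 12: h_left=-1, h_right=7, diff=8 [FAIL (|-1-7|=8 > 1)], height=8
Node 33 violates the condition: |-1 - 1| = 2 > 1.
Result: Not balanced


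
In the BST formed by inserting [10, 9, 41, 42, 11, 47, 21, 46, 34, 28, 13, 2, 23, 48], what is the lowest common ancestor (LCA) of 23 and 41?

Tree insertion order: [10, 9, 41, 42, 11, 47, 21, 46, 34, 28, 13, 2, 23, 48]
Tree (level-order array): [10, 9, 41, 2, None, 11, 42, None, None, None, 21, None, 47, 13, 34, 46, 48, None, None, 28, None, None, None, None, None, 23]
In a BST, the LCA of p=23, q=41 is the first node v on the
root-to-leaf path with p <= v <= q (go left if both < v, right if both > v).
Walk from root:
  at 10: both 23 and 41 > 10, go right
  at 41: 23 <= 41 <= 41, this is the LCA
LCA = 41


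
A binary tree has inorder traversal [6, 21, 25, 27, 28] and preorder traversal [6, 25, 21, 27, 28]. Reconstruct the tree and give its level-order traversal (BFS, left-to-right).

Inorder:  [6, 21, 25, 27, 28]
Preorder: [6, 25, 21, 27, 28]
Algorithm: preorder visits root first, so consume preorder in order;
for each root, split the current inorder slice at that value into
left-subtree inorder and right-subtree inorder, then recurse.
Recursive splits:
  root=6; inorder splits into left=[], right=[21, 25, 27, 28]
  root=25; inorder splits into left=[21], right=[27, 28]
  root=21; inorder splits into left=[], right=[]
  root=27; inorder splits into left=[], right=[28]
  root=28; inorder splits into left=[], right=[]
Reconstructed level-order: [6, 25, 21, 27, 28]


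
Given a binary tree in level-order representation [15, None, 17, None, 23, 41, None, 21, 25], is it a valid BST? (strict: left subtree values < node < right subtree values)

Level-order array: [15, None, 17, None, 23, 41, None, 21, 25]
Validate using subtree bounds (lo, hi): at each node, require lo < value < hi,
then recurse left with hi=value and right with lo=value.
Preorder trace (stopping at first violation):
  at node 15 with bounds (-inf, +inf): OK
  at node 17 with bounds (15, +inf): OK
  at node 23 with bounds (17, +inf): OK
  at node 41 with bounds (17, 23): VIOLATION
Node 41 violates its bound: not (17 < 41 < 23).
Result: Not a valid BST


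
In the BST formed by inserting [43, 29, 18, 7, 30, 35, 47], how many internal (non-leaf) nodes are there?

Tree built from: [43, 29, 18, 7, 30, 35, 47]
Tree (level-order array): [43, 29, 47, 18, 30, None, None, 7, None, None, 35]
Rule: An internal node has at least one child.
Per-node child counts:
  node 43: 2 child(ren)
  node 29: 2 child(ren)
  node 18: 1 child(ren)
  node 7: 0 child(ren)
  node 30: 1 child(ren)
  node 35: 0 child(ren)
  node 47: 0 child(ren)
Matching nodes: [43, 29, 18, 30]
Count of internal (non-leaf) nodes: 4


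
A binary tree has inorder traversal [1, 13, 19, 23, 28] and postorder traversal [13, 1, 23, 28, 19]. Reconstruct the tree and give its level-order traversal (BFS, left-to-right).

Inorder:   [1, 13, 19, 23, 28]
Postorder: [13, 1, 23, 28, 19]
Algorithm: postorder visits root last, so walk postorder right-to-left;
each value is the root of the current inorder slice — split it at that
value, recurse on the right subtree first, then the left.
Recursive splits:
  root=19; inorder splits into left=[1, 13], right=[23, 28]
  root=28; inorder splits into left=[23], right=[]
  root=23; inorder splits into left=[], right=[]
  root=1; inorder splits into left=[], right=[13]
  root=13; inorder splits into left=[], right=[]
Reconstructed level-order: [19, 1, 28, 13, 23]


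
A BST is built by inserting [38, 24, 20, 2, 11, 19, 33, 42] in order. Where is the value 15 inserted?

Starting tree (level order): [38, 24, 42, 20, 33, None, None, 2, None, None, None, None, 11, None, 19]
Insertion path: 38 -> 24 -> 20 -> 2 -> 11 -> 19
Result: insert 15 as left child of 19
Final tree (level order): [38, 24, 42, 20, 33, None, None, 2, None, None, None, None, 11, None, 19, 15]


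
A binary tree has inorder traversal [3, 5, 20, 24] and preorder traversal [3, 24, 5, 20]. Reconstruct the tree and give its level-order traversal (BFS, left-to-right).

Inorder:  [3, 5, 20, 24]
Preorder: [3, 24, 5, 20]
Algorithm: preorder visits root first, so consume preorder in order;
for each root, split the current inorder slice at that value into
left-subtree inorder and right-subtree inorder, then recurse.
Recursive splits:
  root=3; inorder splits into left=[], right=[5, 20, 24]
  root=24; inorder splits into left=[5, 20], right=[]
  root=5; inorder splits into left=[], right=[20]
  root=20; inorder splits into left=[], right=[]
Reconstructed level-order: [3, 24, 5, 20]


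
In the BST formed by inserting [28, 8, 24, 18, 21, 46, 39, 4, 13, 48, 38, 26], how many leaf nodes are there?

Tree built from: [28, 8, 24, 18, 21, 46, 39, 4, 13, 48, 38, 26]
Tree (level-order array): [28, 8, 46, 4, 24, 39, 48, None, None, 18, 26, 38, None, None, None, 13, 21]
Rule: A leaf has 0 children.
Per-node child counts:
  node 28: 2 child(ren)
  node 8: 2 child(ren)
  node 4: 0 child(ren)
  node 24: 2 child(ren)
  node 18: 2 child(ren)
  node 13: 0 child(ren)
  node 21: 0 child(ren)
  node 26: 0 child(ren)
  node 46: 2 child(ren)
  node 39: 1 child(ren)
  node 38: 0 child(ren)
  node 48: 0 child(ren)
Matching nodes: [4, 13, 21, 26, 38, 48]
Count of leaf nodes: 6


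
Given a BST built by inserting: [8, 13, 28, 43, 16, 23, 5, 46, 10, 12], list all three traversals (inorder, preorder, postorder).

Tree insertion order: [8, 13, 28, 43, 16, 23, 5, 46, 10, 12]
Tree (level-order array): [8, 5, 13, None, None, 10, 28, None, 12, 16, 43, None, None, None, 23, None, 46]
Inorder (L, root, R): [5, 8, 10, 12, 13, 16, 23, 28, 43, 46]
Preorder (root, L, R): [8, 5, 13, 10, 12, 28, 16, 23, 43, 46]
Postorder (L, R, root): [5, 12, 10, 23, 16, 46, 43, 28, 13, 8]


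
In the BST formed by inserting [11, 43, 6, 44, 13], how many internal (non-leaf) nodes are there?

Tree built from: [11, 43, 6, 44, 13]
Tree (level-order array): [11, 6, 43, None, None, 13, 44]
Rule: An internal node has at least one child.
Per-node child counts:
  node 11: 2 child(ren)
  node 6: 0 child(ren)
  node 43: 2 child(ren)
  node 13: 0 child(ren)
  node 44: 0 child(ren)
Matching nodes: [11, 43]
Count of internal (non-leaf) nodes: 2


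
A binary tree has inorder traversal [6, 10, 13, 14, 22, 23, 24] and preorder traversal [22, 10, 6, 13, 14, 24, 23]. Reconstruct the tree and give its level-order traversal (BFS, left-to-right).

Inorder:  [6, 10, 13, 14, 22, 23, 24]
Preorder: [22, 10, 6, 13, 14, 24, 23]
Algorithm: preorder visits root first, so consume preorder in order;
for each root, split the current inorder slice at that value into
left-subtree inorder and right-subtree inorder, then recurse.
Recursive splits:
  root=22; inorder splits into left=[6, 10, 13, 14], right=[23, 24]
  root=10; inorder splits into left=[6], right=[13, 14]
  root=6; inorder splits into left=[], right=[]
  root=13; inorder splits into left=[], right=[14]
  root=14; inorder splits into left=[], right=[]
  root=24; inorder splits into left=[23], right=[]
  root=23; inorder splits into left=[], right=[]
Reconstructed level-order: [22, 10, 24, 6, 13, 23, 14]


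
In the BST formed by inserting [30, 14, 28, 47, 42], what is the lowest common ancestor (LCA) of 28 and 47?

Tree insertion order: [30, 14, 28, 47, 42]
Tree (level-order array): [30, 14, 47, None, 28, 42]
In a BST, the LCA of p=28, q=47 is the first node v on the
root-to-leaf path with p <= v <= q (go left if both < v, right if both > v).
Walk from root:
  at 30: 28 <= 30 <= 47, this is the LCA
LCA = 30


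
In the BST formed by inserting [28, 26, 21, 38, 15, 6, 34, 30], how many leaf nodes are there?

Tree built from: [28, 26, 21, 38, 15, 6, 34, 30]
Tree (level-order array): [28, 26, 38, 21, None, 34, None, 15, None, 30, None, 6]
Rule: A leaf has 0 children.
Per-node child counts:
  node 28: 2 child(ren)
  node 26: 1 child(ren)
  node 21: 1 child(ren)
  node 15: 1 child(ren)
  node 6: 0 child(ren)
  node 38: 1 child(ren)
  node 34: 1 child(ren)
  node 30: 0 child(ren)
Matching nodes: [6, 30]
Count of leaf nodes: 2


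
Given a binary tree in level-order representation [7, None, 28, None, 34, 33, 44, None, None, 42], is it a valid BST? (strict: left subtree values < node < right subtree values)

Level-order array: [7, None, 28, None, 34, 33, 44, None, None, 42]
Validate using subtree bounds (lo, hi): at each node, require lo < value < hi,
then recurse left with hi=value and right with lo=value.
Preorder trace (stopping at first violation):
  at node 7 with bounds (-inf, +inf): OK
  at node 28 with bounds (7, +inf): OK
  at node 34 with bounds (28, +inf): OK
  at node 33 with bounds (28, 34): OK
  at node 44 with bounds (34, +inf): OK
  at node 42 with bounds (34, 44): OK
No violation found at any node.
Result: Valid BST


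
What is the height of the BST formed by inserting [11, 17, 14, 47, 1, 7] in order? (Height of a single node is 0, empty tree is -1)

Insertion order: [11, 17, 14, 47, 1, 7]
Tree (level-order array): [11, 1, 17, None, 7, 14, 47]
Compute height bottom-up (empty subtree = -1):
  height(7) = 1 + max(-1, -1) = 0
  height(1) = 1 + max(-1, 0) = 1
  height(14) = 1 + max(-1, -1) = 0
  height(47) = 1 + max(-1, -1) = 0
  height(17) = 1 + max(0, 0) = 1
  height(11) = 1 + max(1, 1) = 2
Height = 2


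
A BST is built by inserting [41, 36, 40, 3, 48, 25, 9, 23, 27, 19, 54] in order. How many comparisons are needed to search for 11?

Search path for 11: 41 -> 36 -> 3 -> 25 -> 9 -> 23 -> 19
Found: False
Comparisons: 7


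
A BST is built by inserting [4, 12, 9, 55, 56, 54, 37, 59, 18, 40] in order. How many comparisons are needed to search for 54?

Search path for 54: 4 -> 12 -> 55 -> 54
Found: True
Comparisons: 4


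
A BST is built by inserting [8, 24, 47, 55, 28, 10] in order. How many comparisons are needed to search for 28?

Search path for 28: 8 -> 24 -> 47 -> 28
Found: True
Comparisons: 4


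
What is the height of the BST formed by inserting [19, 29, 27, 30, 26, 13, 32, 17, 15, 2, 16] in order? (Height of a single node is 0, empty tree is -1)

Insertion order: [19, 29, 27, 30, 26, 13, 32, 17, 15, 2, 16]
Tree (level-order array): [19, 13, 29, 2, 17, 27, 30, None, None, 15, None, 26, None, None, 32, None, 16]
Compute height bottom-up (empty subtree = -1):
  height(2) = 1 + max(-1, -1) = 0
  height(16) = 1 + max(-1, -1) = 0
  height(15) = 1 + max(-1, 0) = 1
  height(17) = 1 + max(1, -1) = 2
  height(13) = 1 + max(0, 2) = 3
  height(26) = 1 + max(-1, -1) = 0
  height(27) = 1 + max(0, -1) = 1
  height(32) = 1 + max(-1, -1) = 0
  height(30) = 1 + max(-1, 0) = 1
  height(29) = 1 + max(1, 1) = 2
  height(19) = 1 + max(3, 2) = 4
Height = 4


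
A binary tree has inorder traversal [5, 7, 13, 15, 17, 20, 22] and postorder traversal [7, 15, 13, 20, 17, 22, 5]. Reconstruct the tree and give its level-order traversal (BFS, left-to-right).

Inorder:   [5, 7, 13, 15, 17, 20, 22]
Postorder: [7, 15, 13, 20, 17, 22, 5]
Algorithm: postorder visits root last, so walk postorder right-to-left;
each value is the root of the current inorder slice — split it at that
value, recurse on the right subtree first, then the left.
Recursive splits:
  root=5; inorder splits into left=[], right=[7, 13, 15, 17, 20, 22]
  root=22; inorder splits into left=[7, 13, 15, 17, 20], right=[]
  root=17; inorder splits into left=[7, 13, 15], right=[20]
  root=20; inorder splits into left=[], right=[]
  root=13; inorder splits into left=[7], right=[15]
  root=15; inorder splits into left=[], right=[]
  root=7; inorder splits into left=[], right=[]
Reconstructed level-order: [5, 22, 17, 13, 20, 7, 15]


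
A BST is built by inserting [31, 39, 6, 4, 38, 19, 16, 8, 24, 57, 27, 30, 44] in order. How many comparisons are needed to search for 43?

Search path for 43: 31 -> 39 -> 57 -> 44
Found: False
Comparisons: 4


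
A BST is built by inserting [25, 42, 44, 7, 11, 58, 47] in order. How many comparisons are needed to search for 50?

Search path for 50: 25 -> 42 -> 44 -> 58 -> 47
Found: False
Comparisons: 5


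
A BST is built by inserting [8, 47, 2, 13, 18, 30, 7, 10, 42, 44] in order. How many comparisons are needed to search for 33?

Search path for 33: 8 -> 47 -> 13 -> 18 -> 30 -> 42
Found: False
Comparisons: 6


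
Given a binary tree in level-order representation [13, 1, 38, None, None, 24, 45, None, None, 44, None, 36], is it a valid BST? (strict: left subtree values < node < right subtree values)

Level-order array: [13, 1, 38, None, None, 24, 45, None, None, 44, None, 36]
Validate using subtree bounds (lo, hi): at each node, require lo < value < hi,
then recurse left with hi=value and right with lo=value.
Preorder trace (stopping at first violation):
  at node 13 with bounds (-inf, +inf): OK
  at node 1 with bounds (-inf, 13): OK
  at node 38 with bounds (13, +inf): OK
  at node 24 with bounds (13, 38): OK
  at node 45 with bounds (38, +inf): OK
  at node 44 with bounds (38, 45): OK
  at node 36 with bounds (38, 44): VIOLATION
Node 36 violates its bound: not (38 < 36 < 44).
Result: Not a valid BST
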